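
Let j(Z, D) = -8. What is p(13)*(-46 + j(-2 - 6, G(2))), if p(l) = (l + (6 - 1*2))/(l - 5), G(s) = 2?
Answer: -459/4 ≈ -114.75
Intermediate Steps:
p(l) = (4 + l)/(-5 + l) (p(l) = (l + (6 - 2))/(-5 + l) = (l + 4)/(-5 + l) = (4 + l)/(-5 + l))
p(13)*(-46 + j(-2 - 6, G(2))) = ((4 + 13)/(-5 + 13))*(-46 - 8) = (17/8)*(-54) = -459/4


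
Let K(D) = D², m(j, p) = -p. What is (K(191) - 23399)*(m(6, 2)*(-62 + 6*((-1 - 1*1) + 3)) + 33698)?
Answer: 442302420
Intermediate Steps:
(K(191) - 23399)*(m(6, 2)*(-62 + 6*((-1 - 1*1) + 3)) + 33698) = (191² - 23399)*((-1*2)*(-62 + 6*((-1 - 1*1) + 3)) + 33698) = (36481 - 23399)*(-2*(-62 + 6*((-1 - 1) + 3)) + 33698) = 13082*(-2*(-62 + 6*(-2 + 3)) + 33698) = 13082*(-2*(-62 + 6*1) + 33698) = 13082*(-2*(-62 + 6) + 33698) = 13082*(-2*(-56) + 33698) = 13082*(112 + 33698) = 13082*33810 = 442302420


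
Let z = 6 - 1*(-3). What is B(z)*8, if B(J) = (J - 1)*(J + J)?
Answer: 1152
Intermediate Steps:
z = 9 (z = 6 + 3 = 9)
B(J) = 2*J*(-1 + J) (B(J) = (-1 + J)*(2*J) = 2*J*(-1 + J))
B(z)*8 = (2*9*(-1 + 9))*8 = (2*9*8)*8 = 144*8 = 1152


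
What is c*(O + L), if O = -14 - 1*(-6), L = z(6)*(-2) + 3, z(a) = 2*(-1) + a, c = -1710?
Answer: 22230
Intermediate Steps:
z(a) = -2 + a
L = -5 (L = (-2 + 6)*(-2) + 3 = 4*(-2) + 3 = -8 + 3 = -5)
O = -8 (O = -14 + 6 = -8)
c*(O + L) = -1710*(-8 - 5) = -1710*(-13) = 22230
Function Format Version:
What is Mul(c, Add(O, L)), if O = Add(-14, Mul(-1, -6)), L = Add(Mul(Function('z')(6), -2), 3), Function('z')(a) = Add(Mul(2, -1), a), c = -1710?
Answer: 22230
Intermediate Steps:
Function('z')(a) = Add(-2, a)
L = -5 (L = Add(Mul(Add(-2, 6), -2), 3) = Add(Mul(4, -2), 3) = Add(-8, 3) = -5)
O = -8 (O = Add(-14, 6) = -8)
Mul(c, Add(O, L)) = Mul(-1710, Add(-8, -5)) = Mul(-1710, -13) = 22230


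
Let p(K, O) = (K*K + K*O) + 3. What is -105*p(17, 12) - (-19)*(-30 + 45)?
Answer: -51795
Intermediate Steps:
p(K, O) = 3 + K² + K*O (p(K, O) = (K² + K*O) + 3 = 3 + K² + K*O)
-105*p(17, 12) - (-19)*(-30 + 45) = -105*(3 + 17² + 17*12) - (-19)*(-30 + 45) = -105*(3 + 289 + 204) - (-19)*15 = -105*496 - 1*(-285) = -52080 + 285 = -51795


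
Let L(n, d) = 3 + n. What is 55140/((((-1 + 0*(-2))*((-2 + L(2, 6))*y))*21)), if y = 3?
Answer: -18380/63 ≈ -291.75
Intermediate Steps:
55140/((((-1 + 0*(-2))*((-2 + L(2, 6))*y))*21)) = 55140/((((-1 + 0*(-2))*((-2 + (3 + 2))*3))*21)) = 55140/((((-1 + 0)*((-2 + 5)*3))*21)) = 55140/((-3*3*21)) = 55140/((-1*9*21)) = 55140/((-9*21)) = 55140/(-189) = 55140*(-1/189) = -18380/63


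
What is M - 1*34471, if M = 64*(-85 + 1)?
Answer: -39847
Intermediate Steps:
M = -5376 (M = 64*(-84) = -5376)
M - 1*34471 = -5376 - 1*34471 = -5376 - 34471 = -39847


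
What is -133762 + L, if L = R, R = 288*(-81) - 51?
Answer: -157141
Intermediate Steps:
R = -23379 (R = -23328 - 51 = -23379)
L = -23379
-133762 + L = -133762 - 23379 = -157141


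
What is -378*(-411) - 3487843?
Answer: -3332485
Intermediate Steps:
-378*(-411) - 3487843 = 155358 - 3487843 = -3332485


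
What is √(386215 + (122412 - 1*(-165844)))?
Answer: √674471 ≈ 821.26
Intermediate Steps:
√(386215 + (122412 - 1*(-165844))) = √(386215 + (122412 + 165844)) = √(386215 + 288256) = √674471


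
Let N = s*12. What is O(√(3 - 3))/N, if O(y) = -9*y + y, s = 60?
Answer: 0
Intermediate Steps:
O(y) = -8*y
N = 720 (N = 60*12 = 720)
O(√(3 - 3))/N = -8*√(3 - 3)/720 = -8*√0*(1/720) = -8*0*(1/720) = 0*(1/720) = 0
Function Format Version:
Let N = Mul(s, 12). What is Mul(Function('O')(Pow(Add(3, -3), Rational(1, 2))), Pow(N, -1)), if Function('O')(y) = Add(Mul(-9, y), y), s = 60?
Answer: 0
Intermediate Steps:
Function('O')(y) = Mul(-8, y)
N = 720 (N = Mul(60, 12) = 720)
Mul(Function('O')(Pow(Add(3, -3), Rational(1, 2))), Pow(N, -1)) = Mul(Mul(-8, Pow(Add(3, -3), Rational(1, 2))), Pow(720, -1)) = Mul(Mul(-8, Pow(0, Rational(1, 2))), Rational(1, 720)) = Mul(Mul(-8, 0), Rational(1, 720)) = Mul(0, Rational(1, 720)) = 0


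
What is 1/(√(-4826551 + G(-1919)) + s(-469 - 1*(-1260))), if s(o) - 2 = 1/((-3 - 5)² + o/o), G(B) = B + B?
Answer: 8515/20408410686 - 4225*I*√4830389/20408410686 ≈ 4.1723e-7 - 0.000455*I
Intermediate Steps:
G(B) = 2*B
s(o) = 131/65 (s(o) = 2 + 1/((-3 - 5)² + o/o) = 2 + 1/((-8)² + 1) = 2 + 1/(64 + 1) = 2 + 1/65 = 131/65)
1/(√(-4826551 + G(-1919)) + s(-469 - 1*(-1260))) = 1/(√(-4826551 + 2*(-1919)) + 131/65) = 1/(√(-4826551 - 3838) + 131/65) = 1/(√(-4830389) + 131/65) = 1/(I*√4830389 + 131/65) = 1/(131/65 + I*√4830389)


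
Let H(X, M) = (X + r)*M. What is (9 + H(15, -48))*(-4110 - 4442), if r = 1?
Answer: 6490968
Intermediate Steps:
H(X, M) = M*(1 + X) (H(X, M) = (X + 1)*M = (1 + X)*M = M*(1 + X))
(9 + H(15, -48))*(-4110 - 4442) = (9 - 48*(1 + 15))*(-4110 - 4442) = (9 - 48*16)*(-8552) = (9 - 768)*(-8552) = -759*(-8552) = 6490968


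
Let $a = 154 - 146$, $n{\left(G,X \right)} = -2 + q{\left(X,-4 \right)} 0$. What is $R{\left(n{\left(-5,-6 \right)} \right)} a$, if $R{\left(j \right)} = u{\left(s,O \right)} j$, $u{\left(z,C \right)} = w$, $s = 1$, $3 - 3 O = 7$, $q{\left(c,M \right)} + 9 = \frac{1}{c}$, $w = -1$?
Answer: $16$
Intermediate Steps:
$q{\left(c,M \right)} = -9 + \frac{1}{c}$
$n{\left(G,X \right)} = -2$ ($n{\left(G,X \right)} = -2 + \left(-9 + \frac{1}{X}\right) 0 = -2 + 0 = -2$)
$O = - \frac{4}{3}$ ($O = 1 - \frac{7}{3} = - \frac{4}{3} \approx -1.3333$)
$u{\left(z,C \right)} = -1$
$R{\left(j \right)} = - j$
$a = 8$
$R{\left(n{\left(-5,-6 \right)} \right)} a = \left(-1\right) \left(-2\right) 8 = 2 \cdot 8 = 16$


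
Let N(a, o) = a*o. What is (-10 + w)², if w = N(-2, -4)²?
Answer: 2916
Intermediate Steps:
w = 64 (w = (-2*(-4))² = 8² = 64)
(-10 + w)² = (-10 + 64)² = 54² = 2916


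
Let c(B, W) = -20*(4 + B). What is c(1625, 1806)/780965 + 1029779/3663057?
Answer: 136975791935/572143862001 ≈ 0.23941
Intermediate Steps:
c(B, W) = -80 - 20*B
c(1625, 1806)/780965 + 1029779/3663057 = (-80 - 20*1625)/780965 + 1029779/3663057 = (-80 - 32500)*(1/780965) + 1029779*(1/3663057) = -32580*1/780965 + 1029779/3663057 = -6516/156193 + 1029779/3663057 = 136975791935/572143862001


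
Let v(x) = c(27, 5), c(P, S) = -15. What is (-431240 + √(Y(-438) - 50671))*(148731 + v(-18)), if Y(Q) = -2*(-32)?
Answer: -64132287840 + 446148*I*√5623 ≈ -6.4132e+10 + 3.3455e+7*I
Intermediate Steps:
Y(Q) = 64
v(x) = -15
(-431240 + √(Y(-438) - 50671))*(148731 + v(-18)) = (-431240 + √(64 - 50671))*(148731 - 15) = (-431240 + √(-50607))*148716 = (-431240 + 3*I*√5623)*148716 = -64132287840 + 446148*I*√5623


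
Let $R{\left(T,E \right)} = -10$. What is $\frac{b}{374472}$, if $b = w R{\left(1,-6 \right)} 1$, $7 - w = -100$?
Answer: $- \frac{535}{187236} \approx -0.0028574$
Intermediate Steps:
$w = 107$ ($w = 7 - -100 = 7 + 100 = 107$)
$b = -1070$ ($b = 107 \left(-10\right) 1 = \left(-1070\right) 1 = -1070$)
$\frac{b}{374472} = - \frac{1070}{374472} = \left(-1070\right) \frac{1}{374472} = - \frac{535}{187236}$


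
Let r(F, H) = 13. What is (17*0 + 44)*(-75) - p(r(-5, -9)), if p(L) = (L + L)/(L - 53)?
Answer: -65987/20 ≈ -3299.4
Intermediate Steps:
p(L) = 2*L/(-53 + L) (p(L) = (2*L)/(-53 + L) = 2*L/(-53 + L))
(17*0 + 44)*(-75) - p(r(-5, -9)) = (17*0 + 44)*(-75) - 2*13/(-53 + 13) = (0 + 44)*(-75) - 2*13/(-40) = 44*(-75) - 2*13*(-1)/40 = -3300 - 1*(-13/20) = -3300 + 13/20 = -65987/20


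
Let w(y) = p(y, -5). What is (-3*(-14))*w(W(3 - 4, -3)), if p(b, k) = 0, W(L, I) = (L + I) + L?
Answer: 0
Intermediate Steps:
W(L, I) = I + 2*L (W(L, I) = (I + L) + L = I + 2*L)
w(y) = 0
(-3*(-14))*w(W(3 - 4, -3)) = -3*(-14)*0 = 42*0 = 0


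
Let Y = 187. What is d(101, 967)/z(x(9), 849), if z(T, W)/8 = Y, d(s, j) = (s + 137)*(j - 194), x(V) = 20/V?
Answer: 5411/44 ≈ 122.98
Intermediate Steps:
d(s, j) = (-194 + j)*(137 + s) (d(s, j) = (137 + s)*(-194 + j) = (-194 + j)*(137 + s))
z(T, W) = 1496 (z(T, W) = 8*187 = 1496)
d(101, 967)/z(x(9), 849) = (-26578 - 194*101 + 137*967 + 967*101)/1496 = (-26578 - 19594 + 132479 + 97667)*(1/1496) = 183974*(1/1496) = 5411/44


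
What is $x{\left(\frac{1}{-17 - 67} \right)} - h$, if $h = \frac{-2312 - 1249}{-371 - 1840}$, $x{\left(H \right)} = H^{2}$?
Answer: $- \frac{8374735}{5200272} \approx -1.6104$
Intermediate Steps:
$h = \frac{1187}{737}$ ($h = - \frac{3561}{-2211} = \left(-3561\right) \left(- \frac{1}{2211}\right) = \frac{1187}{737} \approx 1.6106$)
$x{\left(\frac{1}{-17 - 67} \right)} - h = \left(\frac{1}{-17 - 67}\right)^{2} - \frac{1187}{737} = \left(\frac{1}{-84}\right)^{2} - \frac{1187}{737} = \left(- \frac{1}{84}\right)^{2} - \frac{1187}{737} = \frac{1}{7056} - \frac{1187}{737} = - \frac{8374735}{5200272}$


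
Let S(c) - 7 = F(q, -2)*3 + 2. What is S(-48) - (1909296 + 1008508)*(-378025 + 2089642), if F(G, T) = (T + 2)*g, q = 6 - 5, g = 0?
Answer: -4994162929059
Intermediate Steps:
q = 1
F(G, T) = 0 (F(G, T) = (T + 2)*0 = (2 + T)*0 = 0)
S(c) = 9 (S(c) = 7 + (0*3 + 2) = 7 + (0 + 2) = 7 + 2 = 9)
S(-48) - (1909296 + 1008508)*(-378025 + 2089642) = 9 - (1909296 + 1008508)*(-378025 + 2089642) = 9 - 2917804*1711617 = 9 - 1*4994162929068 = 9 - 4994162929068 = -4994162929059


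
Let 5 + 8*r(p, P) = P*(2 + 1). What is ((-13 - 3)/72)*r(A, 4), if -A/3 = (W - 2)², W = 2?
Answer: -7/36 ≈ -0.19444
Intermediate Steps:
A = 0 (A = -3*(2 - 2)² = -3*0² = -3*0 = 0)
r(p, P) = -5/8 + 3*P/8 (r(p, P) = -5/8 + (P*(2 + 1))/8 = -5/8 + (P*3)/8 = -5/8 + (3*P)/8 = -5/8 + 3*P/8)
((-13 - 3)/72)*r(A, 4) = ((-13 - 3)/72)*(-5/8 + (3/8)*4) = (-16*1/72)*(-5/8 + 3/2) = -2/9*7/8 = -7/36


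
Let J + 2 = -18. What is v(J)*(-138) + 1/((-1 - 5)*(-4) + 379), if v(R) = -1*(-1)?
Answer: -55613/403 ≈ -138.00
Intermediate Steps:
J = -20 (J = -2 - 18 = -20)
v(R) = 1
v(J)*(-138) + 1/((-1 - 5)*(-4) + 379) = 1*(-138) + 1/((-1 - 5)*(-4) + 379) = -138 + 1/(-6*(-4) + 379) = -138 + 1/(24 + 379) = -138 + 1/403 = -55613/403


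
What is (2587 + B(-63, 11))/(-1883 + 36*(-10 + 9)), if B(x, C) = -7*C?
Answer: -2510/1919 ≈ -1.3080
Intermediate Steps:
(2587 + B(-63, 11))/(-1883 + 36*(-10 + 9)) = (2587 - 7*11)/(-1883 + 36*(-10 + 9)) = (2587 - 77)/(-1883 + 36*(-1)) = 2510/(-1883 - 36) = 2510/(-1919) = 2510*(-1/1919) = -2510/1919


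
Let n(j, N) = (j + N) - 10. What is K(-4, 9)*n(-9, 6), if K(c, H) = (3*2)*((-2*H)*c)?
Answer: -5616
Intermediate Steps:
n(j, N) = -10 + N + j (n(j, N) = (N + j) - 10 = -10 + N + j)
K(c, H) = -12*H*c (K(c, H) = 6*(-2*H*c) = -12*H*c)
K(-4, 9)*n(-9, 6) = (-12*9*(-4))*(-10 + 6 - 9) = 432*(-13) = -5616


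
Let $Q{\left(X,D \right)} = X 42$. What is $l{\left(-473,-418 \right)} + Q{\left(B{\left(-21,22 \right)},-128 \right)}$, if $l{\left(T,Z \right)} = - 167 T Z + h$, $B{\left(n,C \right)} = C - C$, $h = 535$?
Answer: $-33017703$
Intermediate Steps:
$B{\left(n,C \right)} = 0$
$l{\left(T,Z \right)} = 535 - 167 T Z$ ($l{\left(T,Z \right)} = - 167 T Z + 535 = 535 - 167 T Z$)
$Q{\left(X,D \right)} = 42 X$
$l{\left(-473,-418 \right)} + Q{\left(B{\left(-21,22 \right)},-128 \right)} = \left(535 - \left(-78991\right) \left(-418\right)\right) + 42 \cdot 0 = \left(535 - 33018238\right) + 0 = -33017703 + 0 = -33017703$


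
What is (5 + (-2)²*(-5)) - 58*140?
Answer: -8135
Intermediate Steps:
(5 + (-2)²*(-5)) - 58*140 = (5 + 4*(-5)) - 8120 = (5 - 20) - 8120 = -15 - 8120 = -8135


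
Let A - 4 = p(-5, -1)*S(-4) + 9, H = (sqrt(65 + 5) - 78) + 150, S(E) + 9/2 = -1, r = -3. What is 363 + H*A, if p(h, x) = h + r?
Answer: 4467 + 57*sqrt(70) ≈ 4943.9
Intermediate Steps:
S(E) = -11/2 (S(E) = -9/2 - 1 = -11/2)
p(h, x) = -3 + h (p(h, x) = h - 3 = -3 + h)
H = 72 + sqrt(70) (H = (sqrt(70) - 78) + 150 = (-78 + sqrt(70)) + 150 = 72 + sqrt(70) ≈ 80.367)
A = 57 (A = 4 + ((-3 - 5)*(-11/2) + 9) = 4 + (-8*(-11/2) + 9) = 4 + (44 + 9) = 4 + 53 = 57)
363 + H*A = 363 + (72 + sqrt(70))*57 = 363 + (4104 + 57*sqrt(70)) = 4467 + 57*sqrt(70)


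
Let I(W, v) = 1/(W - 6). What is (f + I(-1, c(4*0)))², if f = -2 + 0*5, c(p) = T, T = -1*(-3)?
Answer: 225/49 ≈ 4.5918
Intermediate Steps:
T = 3
c(p) = 3
I(W, v) = 1/(-6 + W)
f = -2 (f = -2 + 0 = -2)
(f + I(-1, c(4*0)))² = (-2 + 1/(-6 - 1))² = (-2 + 1/(-7))² = (-2 - ⅐)² = (-15/7)² = 225/49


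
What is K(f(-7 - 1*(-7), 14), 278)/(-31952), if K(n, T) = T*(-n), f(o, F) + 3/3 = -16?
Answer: -2363/15976 ≈ -0.14791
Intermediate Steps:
f(o, F) = -17 (f(o, F) = -1 - 16 = -17)
K(n, T) = -T*n
K(f(-7 - 1*(-7), 14), 278)/(-31952) = -1*278*(-17)/(-31952) = 4726*(-1/31952) = -2363/15976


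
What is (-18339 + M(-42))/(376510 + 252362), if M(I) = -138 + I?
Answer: -6173/209624 ≈ -0.029448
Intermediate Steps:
(-18339 + M(-42))/(376510 + 252362) = (-18339 + (-138 - 42))/(376510 + 252362) = (-18339 - 180)/628872 = -18519*1/628872 = -6173/209624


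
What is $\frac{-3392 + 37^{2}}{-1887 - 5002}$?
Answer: $\frac{2023}{6889} \approx 0.29366$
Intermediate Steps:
$\frac{-3392 + 37^{2}}{-1887 - 5002} = \frac{-3392 + 1369}{-6889} = \left(-2023\right) \left(- \frac{1}{6889}\right) = \frac{2023}{6889}$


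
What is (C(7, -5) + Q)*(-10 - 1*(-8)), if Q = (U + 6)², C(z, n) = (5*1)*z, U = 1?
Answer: -168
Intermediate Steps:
C(z, n) = 5*z
Q = 49 (Q = (1 + 6)² = 7² = 49)
(C(7, -5) + Q)*(-10 - 1*(-8)) = (5*7 + 49)*(-10 - 1*(-8)) = (35 + 49)*(-10 + 8) = 84*(-2) = -168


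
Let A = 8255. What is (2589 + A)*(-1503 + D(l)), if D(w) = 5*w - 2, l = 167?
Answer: -7265480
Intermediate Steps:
D(w) = -2 + 5*w
(2589 + A)*(-1503 + D(l)) = (2589 + 8255)*(-1503 + (-2 + 5*167)) = 10844*(-1503 + (-2 + 835)) = 10844*(-1503 + 833) = 10844*(-670) = -7265480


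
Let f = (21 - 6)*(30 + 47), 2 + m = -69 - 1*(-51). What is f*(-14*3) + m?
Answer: -48530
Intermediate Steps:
m = -20 (m = -2 + (-69 - 1*(-51)) = -2 + (-69 + 51) = -2 - 18 = -20)
f = 1155 (f = 15*77 = 1155)
f*(-14*3) + m = 1155*(-14*3) - 20 = 1155*(-42) - 20 = -48510 - 20 = -48530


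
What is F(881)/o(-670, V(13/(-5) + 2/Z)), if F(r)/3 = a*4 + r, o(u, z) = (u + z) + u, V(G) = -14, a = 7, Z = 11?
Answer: -2727/1354 ≈ -2.0140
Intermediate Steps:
o(u, z) = z + 2*u
F(r) = 84 + 3*r (F(r) = 3*(7*4 + r) = 3*(28 + r) = 84 + 3*r)
F(881)/o(-670, V(13/(-5) + 2/Z)) = (84 + 3*881)/(-14 + 2*(-670)) = (84 + 2643)/(-14 - 1340) = 2727/(-1354) = 2727*(-1/1354) = -2727/1354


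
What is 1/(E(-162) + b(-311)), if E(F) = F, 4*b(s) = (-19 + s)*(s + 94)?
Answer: 2/35481 ≈ 5.6368e-5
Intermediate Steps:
b(s) = (-19 + s)*(94 + s)/4 (b(s) = ((-19 + s)*(s + 94))/4 = ((-19 + s)*(94 + s))/4 = (-19 + s)*(94 + s)/4)
1/(E(-162) + b(-311)) = 1/(-162 + (-893/2 + (¼)*(-311)² + (75/4)*(-311))) = 1/(-162 + (-893/2 + (¼)*96721 - 23325/4)) = 1/(-162 + (-893/2 + 96721/4 - 23325/4)) = 1/(-162 + 35805/2) = 1/(35481/2) = 2/35481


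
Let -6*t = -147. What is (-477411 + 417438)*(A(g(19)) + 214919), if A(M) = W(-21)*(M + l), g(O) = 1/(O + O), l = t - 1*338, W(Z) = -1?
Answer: -245254605741/19 ≈ -1.2908e+10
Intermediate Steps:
t = 49/2 (t = -⅙*(-147) = 49/2 ≈ 24.500)
l = -627/2 (l = 49/2 - 1*338 = 49/2 - 338 = -627/2 ≈ -313.50)
g(O) = 1/(2*O)
A(M) = 627/2 - M (A(M) = -(M - 627/2) = -(-627/2 + M) = 627/2 - M)
(-477411 + 417438)*(A(g(19)) + 214919) = (-477411 + 417438)*((627/2 - 1/(2*19)) + 214919) = -59973*((627/2 - 1/(2*19)) + 214919) = -59973*((627/2 - 1*1/38) + 214919) = -59973*((627/2 - 1/38) + 214919) = -59973*(5956/19 + 214919) = -59973*4089417/19 = -245254605741/19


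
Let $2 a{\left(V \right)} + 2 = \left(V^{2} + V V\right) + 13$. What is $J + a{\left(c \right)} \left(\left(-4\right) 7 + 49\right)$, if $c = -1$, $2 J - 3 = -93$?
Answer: $\frac{183}{2} \approx 91.5$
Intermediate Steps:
$J = -45$ ($J = \frac{3}{2} + \frac{1}{2} \left(-93\right) = \frac{3}{2} - \frac{93}{2} = -45$)
$a{\left(V \right)} = \frac{11}{2} + V^{2}$ ($a{\left(V \right)} = -1 + \frac{\left(V^{2} + V V\right) + 13}{2} = -1 + \frac{\left(V^{2} + V^{2}\right) + 13}{2} = -1 + \frac{2 V^{2} + 13}{2} = -1 + \frac{13 + 2 V^{2}}{2} = -1 + \left(\frac{13}{2} + V^{2}\right) = \frac{11}{2} + V^{2}$)
$J + a{\left(c \right)} \left(\left(-4\right) 7 + 49\right) = -45 + \left(\frac{11}{2} + \left(-1\right)^{2}\right) \left(\left(-4\right) 7 + 49\right) = -45 + \left(\frac{11}{2} + 1\right) \left(-28 + 49\right) = -45 + \frac{13}{2} \cdot 21 = -45 + \frac{273}{2} = \frac{183}{2}$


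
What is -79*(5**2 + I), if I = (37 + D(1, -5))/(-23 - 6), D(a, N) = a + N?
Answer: -54668/29 ≈ -1885.1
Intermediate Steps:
D(a, N) = N + a
I = -33/29 (I = (37 + (-5 + 1))/(-23 - 6) = (37 - 4)/(-29) = 33*(-1/29) = -33/29 ≈ -1.1379)
-79*(5**2 + I) = -79*(5**2 - 33/29) = -79*(25 - 33/29) = -79*692/29 = -54668/29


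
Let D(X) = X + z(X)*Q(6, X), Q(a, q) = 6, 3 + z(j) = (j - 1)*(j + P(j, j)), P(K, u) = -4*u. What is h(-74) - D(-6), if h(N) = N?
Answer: 706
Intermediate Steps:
z(j) = -3 - 3*j*(-1 + j) (z(j) = -3 + (j - 1)*(j - 4*j) = -3 + (-1 + j)*(-3*j) = -3 - 3*j*(-1 + j))
D(X) = -18 - 18*X² + 19*X (D(X) = X + (-3 - 3*X² + 3*X)*6 = X + (-18 - 18*X² + 18*X) = -18 - 18*X² + 19*X)
h(-74) - D(-6) = -74 - (-18 - 18*(-6)² + 19*(-6)) = -74 - (-18 - 18*36 - 114) = -74 - (-18 - 648 - 114) = -74 - 1*(-780) = -74 + 780 = 706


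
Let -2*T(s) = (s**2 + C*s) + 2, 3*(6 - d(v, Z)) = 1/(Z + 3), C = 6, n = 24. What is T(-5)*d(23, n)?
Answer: 485/54 ≈ 8.9815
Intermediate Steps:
d(v, Z) = 6 - 1/(3*(3 + Z)) (d(v, Z) = 6 - 1/(3*(Z + 3)) = 6 - 1/(3*(3 + Z)))
T(s) = -1 - 3*s - s**2/2 (T(s) = -((s**2 + 6*s) + 2)/2 = -(2 + s**2 + 6*s)/2 = -1 - 3*s - s**2/2)
T(-5)*d(23, n) = (-1 - 3*(-5) - 1/2*(-5)**2)*((53 + 18*24)/(3*(3 + 24))) = (-1 + 15 - 1/2*25)*((1/3)*(53 + 432)/27) = (-1 + 15 - 25/2)*((1/3)*(1/27)*485) = (3/2)*(485/81) = 485/54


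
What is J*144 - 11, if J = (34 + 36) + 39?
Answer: 15685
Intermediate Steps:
J = 109 (J = 70 + 39 = 109)
J*144 - 11 = 109*144 - 11 = 15696 - 11 = 15685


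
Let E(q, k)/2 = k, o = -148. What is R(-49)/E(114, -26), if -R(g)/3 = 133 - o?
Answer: 843/52 ≈ 16.212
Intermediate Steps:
E(q, k) = 2*k
R(g) = -843 (R(g) = -3*(133 - 1*(-148)) = -3*(133 + 148) = -3*281 = -843)
R(-49)/E(114, -26) = -843/(2*(-26)) = -843/(-52) = -843*(-1/52) = 843/52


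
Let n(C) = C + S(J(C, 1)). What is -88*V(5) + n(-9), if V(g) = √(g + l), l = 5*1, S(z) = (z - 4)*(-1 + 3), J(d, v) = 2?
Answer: -13 - 88*√10 ≈ -291.28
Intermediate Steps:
S(z) = -8 + 2*z (S(z) = (-4 + z)*2 = -8 + 2*z)
l = 5
V(g) = √(5 + g) (V(g) = √(g + 5) = √(5 + g))
n(C) = -4 + C (n(C) = C + (-8 + 2*2) = C + (-8 + 4) = C - 4 = -4 + C)
-88*V(5) + n(-9) = -88*√(5 + 5) + (-4 - 9) = -88*√10 - 13 = -13 - 88*√10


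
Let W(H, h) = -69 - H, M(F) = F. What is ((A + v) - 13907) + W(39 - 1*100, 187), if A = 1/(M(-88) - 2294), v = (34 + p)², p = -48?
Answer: -32678659/2382 ≈ -13719.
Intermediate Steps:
v = 196 (v = (34 - 48)² = (-14)² = 196)
A = -1/2382 (A = 1/(-88 - 2294) = 1/(-2382) = -1/2382 ≈ -0.00041982)
((A + v) - 13907) + W(39 - 1*100, 187) = ((-1/2382 + 196) - 13907) + (-69 - (39 - 1*100)) = (466871/2382 - 13907) + (-69 - (39 - 100)) = -32659603/2382 + (-69 - 1*(-61)) = -32659603/2382 + (-69 + 61) = -32659603/2382 - 8 = -32678659/2382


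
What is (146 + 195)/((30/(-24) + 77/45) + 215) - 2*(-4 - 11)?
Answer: 1224870/38783 ≈ 31.583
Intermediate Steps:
(146 + 195)/((30/(-24) + 77/45) + 215) - 2*(-4 - 11) = 341/((30*(-1/24) + 77*(1/45)) + 215) - 2*(-15) = 341/((-5/4 + 77/45) + 215) - 1*(-30) = 341/(83/180 + 215) + 30 = 341/(38783/180) + 30 = 341*(180/38783) + 30 = 61380/38783 + 30 = 1224870/38783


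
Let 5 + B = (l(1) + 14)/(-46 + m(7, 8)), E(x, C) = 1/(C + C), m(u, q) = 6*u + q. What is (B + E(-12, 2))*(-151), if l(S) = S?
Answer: 151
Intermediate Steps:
m(u, q) = q + 6*u
E(x, C) = 1/(2*C)
B = -5/4 (B = -5 + (1 + 14)/(-46 + (8 + 6*7)) = -5 + 15/(-46 + (8 + 42)) = -5 + 15/(-46 + 50) = -5 + 15/4 = -5/4 ≈ -1.2500)
(B + E(-12, 2))*(-151) = (-5/4 + (½)/2)*(-151) = (-5/4 + (½)*(½))*(-151) = (-5/4 + ¼)*(-151) = -1*(-151) = 151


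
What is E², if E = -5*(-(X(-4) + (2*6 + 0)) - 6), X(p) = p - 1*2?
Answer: 3600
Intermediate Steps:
X(p) = -2 + p (X(p) = p - 2 = -2 + p)
E = 60 (E = -5*(-((-2 - 4) + (2*6 + 0)) - 6) = -5*(-(-6 + (12 + 0)) - 6) = -5*(-(-6 + 12) - 6) = -5*(-1*6 - 6) = -5*(-6 - 6) = -5*(-12) = 60)
E² = 60² = 3600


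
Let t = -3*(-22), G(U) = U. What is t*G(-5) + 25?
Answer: -305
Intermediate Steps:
t = 66
t*G(-5) + 25 = 66*(-5) + 25 = -330 + 25 = -305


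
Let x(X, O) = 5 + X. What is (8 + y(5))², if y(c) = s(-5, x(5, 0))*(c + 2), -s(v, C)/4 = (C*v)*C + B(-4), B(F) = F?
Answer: 199374400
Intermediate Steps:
s(v, C) = 16 - 4*v*C² (s(v, C) = -4*((C*v)*C - 4) = -4*(v*C² - 4) = -4*(-4 + v*C²) = 16 - 4*v*C²)
y(c) = 4032 + 2016*c (y(c) = (16 - 4*(-5)*(5 + 5)²)*(c + 2) = (16 - 4*(-5)*10²)*(2 + c) = (16 - 4*(-5)*100)*(2 + c) = (16 + 2000)*(2 + c) = 2016*(2 + c) = 4032 + 2016*c)
(8 + y(5))² = (8 + (4032 + 2016*5))² = (8 + (4032 + 10080))² = (8 + 14112)² = 14120² = 199374400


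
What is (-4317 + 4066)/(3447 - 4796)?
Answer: 251/1349 ≈ 0.18606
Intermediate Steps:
(-4317 + 4066)/(3447 - 4796) = -251/(-1349) = -251*(-1/1349) = 251/1349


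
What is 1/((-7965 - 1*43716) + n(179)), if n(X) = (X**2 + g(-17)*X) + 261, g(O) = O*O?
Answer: 1/32352 ≈ 3.0910e-5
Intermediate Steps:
g(O) = O**2
n(X) = 261 + X**2 + 289*X (n(X) = (X**2 + (-17)**2*X) + 261 = (X**2 + 289*X) + 261 = 261 + X**2 + 289*X)
1/((-7965 - 1*43716) + n(179)) = 1/((-7965 - 1*43716) + (261 + 179**2 + 289*179)) = 1/((-7965 - 43716) + (261 + 32041 + 51731)) = 1/(-51681 + 84033) = 1/32352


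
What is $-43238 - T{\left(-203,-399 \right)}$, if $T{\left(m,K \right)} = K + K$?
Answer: $-42440$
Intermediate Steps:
$T{\left(m,K \right)} = 2 K$
$-43238 - T{\left(-203,-399 \right)} = -43238 - 2 \left(-399\right) = -43238 - -798 = -43238 + 798 = -42440$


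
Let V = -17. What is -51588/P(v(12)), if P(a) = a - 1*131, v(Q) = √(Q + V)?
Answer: 1126338/2861 + 8598*I*√5/2861 ≈ 393.69 + 6.7199*I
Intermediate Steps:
v(Q) = √(-17 + Q) (v(Q) = √(Q - 17) = √(-17 + Q))
P(a) = -131 + a (P(a) = a - 131 = -131 + a)
-51588/P(v(12)) = -51588/(-131 + √(-17 + 12)) = -51588/(-131 + √(-5)) = -51588/(-131 + I*√5)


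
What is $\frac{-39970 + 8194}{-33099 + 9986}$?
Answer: $\frac{31776}{23113} \approx 1.3748$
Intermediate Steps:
$\frac{-39970 + 8194}{-33099 + 9986} = - \frac{31776}{-23113} = \left(-31776\right) \left(- \frac{1}{23113}\right) = \frac{31776}{23113}$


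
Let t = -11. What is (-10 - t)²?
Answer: 1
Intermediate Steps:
(-10 - t)² = (-10 - 1*(-11))² = (-10 + 11)² = 1² = 1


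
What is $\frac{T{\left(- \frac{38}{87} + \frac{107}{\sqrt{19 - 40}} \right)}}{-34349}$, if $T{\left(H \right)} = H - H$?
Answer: $0$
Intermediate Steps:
$T{\left(H \right)} = 0$
$\frac{T{\left(- \frac{38}{87} + \frac{107}{\sqrt{19 - 40}} \right)}}{-34349} = \frac{0}{-34349} = 0 \left(- \frac{1}{34349}\right) = 0$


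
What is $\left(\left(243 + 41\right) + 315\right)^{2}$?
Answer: $358801$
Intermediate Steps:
$\left(\left(243 + 41\right) + 315\right)^{2} = \left(284 + 315\right)^{2} = 599^{2} = 358801$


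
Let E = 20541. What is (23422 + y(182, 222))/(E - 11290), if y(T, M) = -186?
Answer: 23236/9251 ≈ 2.5117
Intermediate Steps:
(23422 + y(182, 222))/(E - 11290) = (23422 - 186)/(20541 - 11290) = 23236/9251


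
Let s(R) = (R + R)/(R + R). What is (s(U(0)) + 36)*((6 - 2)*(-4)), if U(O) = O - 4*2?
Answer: -592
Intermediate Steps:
U(O) = -8 + O (U(O) = O - 8 = -8 + O)
s(R) = 1 (s(R) = (2*R)/((2*R)) = (2*R)*(1/(2*R)) = 1)
(s(U(0)) + 36)*((6 - 2)*(-4)) = (1 + 36)*((6 - 2)*(-4)) = 37*(4*(-4)) = 37*(-16) = -592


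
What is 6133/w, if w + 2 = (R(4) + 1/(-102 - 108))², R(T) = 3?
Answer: 270465300/307441 ≈ 879.73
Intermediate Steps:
w = 307441/44100 (w = -2 + (3 + 1/(-102 - 108))² = -2 + (3 + 1/(-210))² = -2 + (3 - 1/210)² = -2 + (629/210)² = -2 + 395641/44100 = 307441/44100 ≈ 6.9715)
6133/w = 6133/(307441/44100) = 6133*(44100/307441) = 270465300/307441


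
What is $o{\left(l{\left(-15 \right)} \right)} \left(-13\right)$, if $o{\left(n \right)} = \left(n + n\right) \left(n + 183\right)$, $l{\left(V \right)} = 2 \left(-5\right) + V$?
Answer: $102700$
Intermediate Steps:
$l{\left(V \right)} = -10 + V$
$o{\left(n \right)} = 2 n \left(183 + n\right)$
$o{\left(l{\left(-15 \right)} \right)} \left(-13\right) = 2 \left(-10 - 15\right) \left(183 - 25\right) \left(-13\right) = 2 \left(-25\right) \left(183 - 25\right) \left(-13\right) = 2 \left(-25\right) 158 \left(-13\right) = \left(-7900\right) \left(-13\right) = 102700$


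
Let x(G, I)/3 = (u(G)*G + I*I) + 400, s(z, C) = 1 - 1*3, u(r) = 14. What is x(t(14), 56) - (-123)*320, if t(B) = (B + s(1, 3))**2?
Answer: 56016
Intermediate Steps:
s(z, C) = -2 (s(z, C) = 1 - 3 = -2)
t(B) = (-2 + B)**2 (t(B) = (B - 2)**2 = (-2 + B)**2)
x(G, I) = 1200 + 3*I**2 + 42*G (x(G, I) = 3*((14*G + I*I) + 400) = 3*((14*G + I**2) + 400) = 3*((I**2 + 14*G) + 400) = 3*(400 + I**2 + 14*G) = 1200 + 3*I**2 + 42*G)
x(t(14), 56) - (-123)*320 = (1200 + 3*56**2 + 42*(-2 + 14)**2) - (-123)*320 = (1200 + 3*3136 + 42*12**2) - 1*(-39360) = (1200 + 9408 + 42*144) + 39360 = (1200 + 9408 + 6048) + 39360 = 16656 + 39360 = 56016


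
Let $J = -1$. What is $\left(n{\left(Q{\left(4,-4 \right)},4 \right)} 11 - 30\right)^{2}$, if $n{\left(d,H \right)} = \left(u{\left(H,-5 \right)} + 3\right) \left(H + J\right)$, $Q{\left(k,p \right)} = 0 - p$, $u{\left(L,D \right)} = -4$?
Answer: $3969$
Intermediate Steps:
$Q{\left(k,p \right)} = - p$
$n{\left(d,H \right)} = 1 - H$ ($n{\left(d,H \right)} = \left(-4 + 3\right) \left(H - 1\right) = - (-1 + H) = 1 - H$)
$\left(n{\left(Q{\left(4,-4 \right)},4 \right)} 11 - 30\right)^{2} = \left(\left(1 - 4\right) 11 - 30\right)^{2} = \left(\left(-3\right) 11 - 30\right)^{2} = \left(-33 - 30\right)^{2} = \left(-63\right)^{2} = 3969$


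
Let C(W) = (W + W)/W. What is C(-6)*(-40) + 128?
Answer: 48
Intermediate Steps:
C(W) = 2 (C(W) = (2*W)/W = 2)
C(-6)*(-40) + 128 = 2*(-40) + 128 = -80 + 128 = 48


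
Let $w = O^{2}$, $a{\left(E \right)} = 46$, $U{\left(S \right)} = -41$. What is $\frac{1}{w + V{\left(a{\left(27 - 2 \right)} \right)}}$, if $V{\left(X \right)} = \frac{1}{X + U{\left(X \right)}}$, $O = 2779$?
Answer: $\frac{5}{38614206} \approx 1.2949 \cdot 10^{-7}$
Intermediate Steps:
$V{\left(X \right)} = \frac{1}{-41 + X}$ ($V{\left(X \right)} = \frac{1}{X - 41} = \frac{1}{-41 + X}$)
$w = 7722841$ ($w = 2779^{2} = 7722841$)
$\frac{1}{w + V{\left(a{\left(27 - 2 \right)} \right)}} = \frac{1}{7722841 + \frac{1}{-41 + 46}} = \frac{1}{7722841 + \frac{1}{5}} = \frac{1}{\frac{38614206}{5}} = \frac{5}{38614206}$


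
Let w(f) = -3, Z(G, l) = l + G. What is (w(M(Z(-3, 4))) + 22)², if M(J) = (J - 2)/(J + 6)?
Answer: 361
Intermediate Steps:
Z(G, l) = G + l
M(J) = (-2 + J)/(6 + J)
(w(M(Z(-3, 4))) + 22)² = (-3 + 22)² = 19² = 361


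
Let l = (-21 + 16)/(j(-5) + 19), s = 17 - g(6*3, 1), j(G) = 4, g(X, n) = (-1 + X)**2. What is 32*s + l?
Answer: -200197/23 ≈ -8704.2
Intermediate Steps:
s = -272 (s = 17 - (-1 + 6*3)**2 = 17 - (-1 + 18)**2 = 17 - 1*17**2 = 17 - 1*289 = 17 - 289 = -272)
l = -5/23 (l = (-21 + 16)/(4 + 19) = -5/23 ≈ -0.21739)
32*s + l = 32*(-272) - 5/23 = -8704 - 5/23 = -200197/23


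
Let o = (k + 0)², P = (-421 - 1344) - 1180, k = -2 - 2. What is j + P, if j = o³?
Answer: 1151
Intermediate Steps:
k = -4
P = -2945 (P = -1765 - 1180 = -2945)
o = 16 (o = (-4 + 0)² = (-4)² = 16)
j = 4096 (j = 16³ = 4096)
j + P = 4096 - 2945 = 1151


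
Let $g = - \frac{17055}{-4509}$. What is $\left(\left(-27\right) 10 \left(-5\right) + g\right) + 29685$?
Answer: $\frac{15550430}{501} \approx 31039.0$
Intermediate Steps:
$g = \frac{1895}{501}$ ($g = \left(-17055\right) \left(- \frac{1}{4509}\right) = \frac{1895}{501} \approx 3.7824$)
$\left(\left(-27\right) 10 \left(-5\right) + g\right) + 29685 = \left(\left(-27\right) 10 \left(-5\right) + \frac{1895}{501}\right) + 29685 = \left(\left(-270\right) \left(-5\right) + \frac{1895}{501}\right) + 29685 = \left(1350 + \frac{1895}{501}\right) + 29685 = \frac{678245}{501} + 29685 = \frac{15550430}{501}$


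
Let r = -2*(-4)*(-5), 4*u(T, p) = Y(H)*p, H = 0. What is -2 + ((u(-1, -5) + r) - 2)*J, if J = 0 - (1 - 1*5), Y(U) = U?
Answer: -170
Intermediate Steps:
u(T, p) = 0 (u(T, p) = (0*p)/4 = (¼)*0 = 0)
r = -40 (r = 8*(-5) = -40)
J = 4 (J = 0 - (1 - 5) = 0 - 1*(-4) = 0 + 4 = 4)
-2 + ((u(-1, -5) + r) - 2)*J = -2 + ((0 - 40) - 2)*4 = -2 + (-40 - 2)*4 = -2 - 42*4 = -2 - 168 = -170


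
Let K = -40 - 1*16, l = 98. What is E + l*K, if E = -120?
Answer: -5608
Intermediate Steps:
K = -56 (K = -40 - 16 = -56)
E + l*K = -120 + 98*(-56) = -120 - 5488 = -5608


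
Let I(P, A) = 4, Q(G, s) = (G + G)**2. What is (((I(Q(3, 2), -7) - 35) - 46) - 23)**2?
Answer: 10000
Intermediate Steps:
Q(G, s) = 4*G**2 (Q(G, s) = (2*G)**2 = 4*G**2)
(((I(Q(3, 2), -7) - 35) - 46) - 23)**2 = (((4 - 35) - 46) - 23)**2 = ((-31 - 46) - 23)**2 = (-77 - 23)**2 = (-100)**2 = 10000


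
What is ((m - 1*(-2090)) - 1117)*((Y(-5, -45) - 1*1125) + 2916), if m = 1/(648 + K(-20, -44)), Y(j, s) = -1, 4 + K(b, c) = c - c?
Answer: 560818635/322 ≈ 1.7417e+6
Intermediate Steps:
K(b, c) = -4 (K(b, c) = -4 + (c - c) = -4 + 0 = -4)
m = 1/644 (m = 1/(648 - 4) = 1/644 ≈ 0.0015528)
((m - 1*(-2090)) - 1117)*((Y(-5, -45) - 1*1125) + 2916) = ((1/644 - 1*(-2090)) - 1117)*((-1 - 1*1125) + 2916) = ((1/644 + 2090) - 1117)*((-1 - 1125) + 2916) = (1345961/644 - 1117)*(-1126 + 2916) = (626613/644)*1790 = 560818635/322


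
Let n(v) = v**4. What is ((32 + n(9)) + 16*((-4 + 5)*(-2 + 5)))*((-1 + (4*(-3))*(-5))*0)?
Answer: 0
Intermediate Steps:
((32 + n(9)) + 16*((-4 + 5)*(-2 + 5)))*((-1 + (4*(-3))*(-5))*0) = ((32 + 9**4) + 16*((-4 + 5)*(-2 + 5)))*((-1 + (4*(-3))*(-5))*0) = ((32 + 6561) + 16*(1*3))*((-1 - 12*(-5))*0) = (6593 + 16*3)*((-1 + 60)*0) = (6593 + 48)*(59*0) = 6641*0 = 0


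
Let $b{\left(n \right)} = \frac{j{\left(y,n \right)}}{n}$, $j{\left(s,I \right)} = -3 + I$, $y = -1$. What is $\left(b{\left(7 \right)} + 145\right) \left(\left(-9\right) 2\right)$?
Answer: $- \frac{18342}{7} \approx -2620.3$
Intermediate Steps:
$b{\left(n \right)} = \frac{-3 + n}{n}$
$\left(b{\left(7 \right)} + 145\right) \left(\left(-9\right) 2\right) = \left(\frac{-3 + 7}{7} + 145\right) \left(\left(-9\right) 2\right) = \left(\frac{1}{7} \cdot 4 + 145\right) \left(-18\right) = \left(\frac{4}{7} + 145\right) \left(-18\right) = \frac{1019}{7} \left(-18\right) = - \frac{18342}{7}$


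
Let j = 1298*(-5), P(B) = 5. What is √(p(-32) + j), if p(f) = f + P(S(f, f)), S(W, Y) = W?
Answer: 7*I*√133 ≈ 80.728*I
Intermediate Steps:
j = -6490
p(f) = 5 + f (p(f) = f + 5 = 5 + f)
√(p(-32) + j) = √((5 - 32) - 6490) = √(-27 - 6490) = √(-6517) = 7*I*√133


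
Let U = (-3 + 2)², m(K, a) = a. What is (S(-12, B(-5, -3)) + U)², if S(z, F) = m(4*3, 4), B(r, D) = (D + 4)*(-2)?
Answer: 25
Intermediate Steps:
B(r, D) = -8 - 2*D (B(r, D) = (4 + D)*(-2) = -8 - 2*D)
S(z, F) = 4
U = 1 (U = (-1)² = 1)
(S(-12, B(-5, -3)) + U)² = (4 + 1)² = 5² = 25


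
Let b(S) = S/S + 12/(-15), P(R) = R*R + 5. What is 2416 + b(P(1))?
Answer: 12081/5 ≈ 2416.2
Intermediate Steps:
P(R) = 5 + R² (P(R) = R² + 5 = 5 + R²)
b(S) = ⅕ (b(S) = 1 + 12*(-1/15) = 1 - ⅘ = ⅕)
2416 + b(P(1)) = 2416 + ⅕ = 12081/5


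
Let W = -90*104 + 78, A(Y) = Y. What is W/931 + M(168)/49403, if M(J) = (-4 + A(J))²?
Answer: -61931210/6570599 ≈ -9.4255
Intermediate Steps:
W = -9282 (W = -9360 + 78 = -9282)
M(J) = (-4 + J)²
W/931 + M(168)/49403 = -9282/931 + (-4 + 168)²/49403 = -9282*1/931 + 164²*(1/49403) = -1326/133 + 26896*(1/49403) = -1326/133 + 26896/49403 = -61931210/6570599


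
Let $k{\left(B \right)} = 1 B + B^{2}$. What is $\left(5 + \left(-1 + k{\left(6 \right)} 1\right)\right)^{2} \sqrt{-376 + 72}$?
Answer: $8464 i \sqrt{19} \approx 36894.0 i$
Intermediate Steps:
$k{\left(B \right)} = B + B^{2}$
$\left(5 + \left(-1 + k{\left(6 \right)} 1\right)\right)^{2} \sqrt{-376 + 72} = \left(5 - \left(1 - 6 \left(1 + 6\right) 1\right)\right)^{2} \sqrt{-376 + 72} = \left(5 - \left(1 - 6 \cdot 7 \cdot 1\right)\right)^{2} \sqrt{-304} = \left(5 + \left(-1 + 42 \cdot 1\right)\right)^{2} \cdot 4 i \sqrt{19} = \left(5 + \left(-1 + 42\right)\right)^{2} \cdot 4 i \sqrt{19} = \left(5 + 41\right)^{2} \cdot 4 i \sqrt{19} = 46^{2} \cdot 4 i \sqrt{19} = 2116 \cdot 4 i \sqrt{19} = 8464 i \sqrt{19}$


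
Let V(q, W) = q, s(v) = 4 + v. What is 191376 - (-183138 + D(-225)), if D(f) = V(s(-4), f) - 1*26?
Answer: 374540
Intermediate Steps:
D(f) = -26 (D(f) = (4 - 4) - 1*26 = 0 - 26 = -26)
191376 - (-183138 + D(-225)) = 191376 - (-183138 - 26) = 191376 - 1*(-183164) = 191376 + 183164 = 374540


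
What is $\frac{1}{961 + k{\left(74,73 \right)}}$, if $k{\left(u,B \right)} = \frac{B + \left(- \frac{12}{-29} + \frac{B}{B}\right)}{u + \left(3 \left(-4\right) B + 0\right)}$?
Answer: $\frac{11629}{11174390} \approx 0.0010407$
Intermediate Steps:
$k{\left(u,B \right)} = \frac{\frac{41}{29} + B}{u - 12 B}$ ($k{\left(u,B \right)} = \frac{B + \left(\left(-12\right) \left(- \frac{1}{29}\right) + 1\right)}{u + \left(- 12 B + 0\right)} = \frac{B + \left(\frac{12}{29} + 1\right)}{u - 12 B} = \frac{B + \frac{41}{29}}{u - 12 B} = \frac{\frac{41}{29} + B}{u - 12 B}$)
$\frac{1}{961 + k{\left(74,73 \right)}} = \frac{1}{961 + \frac{\frac{41}{29} + 73}{74 - 876}} = \frac{1}{961 + \frac{1}{74 - 876} \cdot \frac{2158}{29}} = \frac{1}{961 + \frac{1}{-802} \cdot \frac{2158}{29}} = \frac{1}{961 - \frac{1079}{11629}} = \frac{1}{\frac{11174390}{11629}} = \frac{11629}{11174390}$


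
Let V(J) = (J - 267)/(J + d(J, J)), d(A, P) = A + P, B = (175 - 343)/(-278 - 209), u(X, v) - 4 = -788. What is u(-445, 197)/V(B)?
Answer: 43904/14429 ≈ 3.0428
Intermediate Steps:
u(X, v) = -784 (u(X, v) = 4 - 788 = -784)
B = 168/487 (B = -168/(-487) = -168*(-1/487) = 168/487 ≈ 0.34497)
V(J) = (-267 + J)/(3*J) (V(J) = (J - 267)/(J + (J + J)) = (-267 + J)/(J + 2*J) = (-267 + J)/((3*J)) = (-267 + J)*(1/(3*J)) = (-267 + J)/(3*J))
u(-445, 197)/V(B) = -784*504/(487*(-267 + 168/487)) = -784/((⅓)*(487/168)*(-129861/487)) = -784/(-14429/56) = -784*(-56/14429) = 43904/14429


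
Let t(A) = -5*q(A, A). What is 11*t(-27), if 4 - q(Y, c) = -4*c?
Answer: 5720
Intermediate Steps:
q(Y, c) = 4 + 4*c (q(Y, c) = 4 - (-4)*c = 4 + 4*c)
t(A) = -20 - 20*A (t(A) = -5*(4 + 4*A) = -20 - 20*A)
11*t(-27) = 11*(-20 - 20*(-27)) = 11*(-20 + 540) = 11*520 = 5720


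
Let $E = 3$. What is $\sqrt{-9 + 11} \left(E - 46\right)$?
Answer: $- 43 \sqrt{2} \approx -60.811$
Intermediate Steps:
$\sqrt{-9 + 11} \left(E - 46\right) = \sqrt{-9 + 11} \left(3 - 46\right) = \sqrt{2} \left(-43\right) = - 43 \sqrt{2}$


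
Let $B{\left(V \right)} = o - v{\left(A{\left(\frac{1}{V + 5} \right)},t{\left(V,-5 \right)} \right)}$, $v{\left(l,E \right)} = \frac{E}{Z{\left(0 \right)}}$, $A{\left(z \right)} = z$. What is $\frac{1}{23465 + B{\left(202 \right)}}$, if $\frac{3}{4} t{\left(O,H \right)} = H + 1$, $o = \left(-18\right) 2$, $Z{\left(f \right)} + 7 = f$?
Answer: $\frac{21}{491993} \approx 4.2684 \cdot 10^{-5}$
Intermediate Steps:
$Z{\left(f \right)} = -7 + f$
$o = -36$
$t{\left(O,H \right)} = \frac{4}{3} + \frac{4 H}{3}$ ($t{\left(O,H \right)} = \frac{4 \left(H + 1\right)}{3} = \frac{4 \left(1 + H\right)}{3} = \frac{4}{3} + \frac{4 H}{3}$)
$v{\left(l,E \right)} = - \frac{E}{7}$ ($v{\left(l,E \right)} = \frac{E}{-7 + 0} = \frac{E}{-7} = E \left(- \frac{1}{7}\right) = - \frac{E}{7}$)
$B{\left(V \right)} = - \frac{772}{21}$ ($B{\left(V \right)} = -36 - - \frac{\frac{4}{3} + \frac{4}{3} \left(-5\right)}{7} = -36 - - \frac{\frac{4}{3} - \frac{20}{3}}{7} = -36 - \left(- \frac{1}{7}\right) \left(- \frac{16}{3}\right) = -36 - \frac{16}{21} = - \frac{772}{21}$)
$\frac{1}{23465 + B{\left(202 \right)}} = \frac{1}{23465 - \frac{772}{21}} = \frac{1}{\frac{491993}{21}} = \frac{21}{491993}$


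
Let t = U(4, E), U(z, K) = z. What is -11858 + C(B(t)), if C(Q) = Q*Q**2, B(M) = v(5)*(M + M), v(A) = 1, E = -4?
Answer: -11346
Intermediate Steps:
t = 4
B(M) = 2*M (B(M) = 1*(M + M) = 1*(2*M) = 2*M)
C(Q) = Q**3
-11858 + C(B(t)) = -11858 + (2*4)**3 = -11858 + 8**3 = -11858 + 512 = -11346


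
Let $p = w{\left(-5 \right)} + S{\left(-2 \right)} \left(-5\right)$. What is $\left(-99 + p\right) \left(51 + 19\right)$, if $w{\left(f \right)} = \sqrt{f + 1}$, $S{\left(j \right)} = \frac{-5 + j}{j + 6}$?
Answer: $- \frac{12635}{2} + 140 i \approx -6317.5 + 140.0 i$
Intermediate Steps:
$S{\left(j \right)} = \frac{-5 + j}{6 + j}$
$w{\left(f \right)} = \sqrt{1 + f}$
$p = \frac{35}{4} + 2 i$ ($p = \sqrt{1 - 5} + \frac{-5 - 2}{6 - 2} \left(-5\right) = \sqrt{-4} + \frac{1}{4} \left(-7\right) \left(-5\right) = 2 i + \frac{1}{4} \left(-7\right) \left(-5\right) = 2 i - - \frac{35}{4} = 2 i + \frac{35}{4} = \frac{35}{4} + 2 i \approx 8.75 + 2.0 i$)
$\left(-99 + p\right) \left(51 + 19\right) = \left(-99 + \left(\frac{35}{4} + 2 i\right)\right) \left(51 + 19\right) = \left(- \frac{361}{4} + 2 i\right) 70 = - \frac{12635}{2} + 140 i$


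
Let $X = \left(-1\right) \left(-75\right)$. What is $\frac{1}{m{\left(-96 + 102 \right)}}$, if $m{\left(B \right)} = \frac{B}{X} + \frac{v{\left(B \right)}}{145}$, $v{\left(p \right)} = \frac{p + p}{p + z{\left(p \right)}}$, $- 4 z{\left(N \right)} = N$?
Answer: $\frac{2175}{214} \approx 10.164$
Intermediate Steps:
$z{\left(N \right)} = - \frac{N}{4}$
$v{\left(p \right)} = \frac{8}{3}$ ($v{\left(p \right)} = \frac{p + p}{p - \frac{p}{4}} = \frac{2 p}{\frac{3}{4} p} = 2 p \frac{4}{3 p} = \frac{8}{3}$)
$X = 75$
$m{\left(B \right)} = \frac{8}{435} + \frac{B}{75}$ ($m{\left(B \right)} = \frac{B}{75} + \frac{8}{3 \cdot 145} = B \frac{1}{75} + \frac{8}{3} \cdot \frac{1}{145} = \frac{B}{75} + \frac{8}{435} = \frac{8}{435} + \frac{B}{75}$)
$\frac{1}{m{\left(-96 + 102 \right)}} = \frac{1}{\frac{8}{435} + \frac{-96 + 102}{75}} = \frac{1}{\frac{8}{435} + \frac{1}{75} \cdot 6} = \frac{1}{\frac{8}{435} + \frac{2}{25}} = \frac{1}{\frac{214}{2175}} = \frac{2175}{214}$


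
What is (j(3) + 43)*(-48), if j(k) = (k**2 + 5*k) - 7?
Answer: -2880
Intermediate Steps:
j(k) = -7 + k**2 + 5*k
(j(3) + 43)*(-48) = ((-7 + 3**2 + 5*3) + 43)*(-48) = ((-7 + 9 + 15) + 43)*(-48) = (17 + 43)*(-48) = 60*(-48) = -2880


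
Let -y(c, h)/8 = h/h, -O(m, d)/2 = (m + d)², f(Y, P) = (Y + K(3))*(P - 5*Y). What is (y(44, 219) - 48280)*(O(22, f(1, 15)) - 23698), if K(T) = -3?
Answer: 1144715328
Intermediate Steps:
f(Y, P) = (-3 + Y)*(P - 5*Y) (f(Y, P) = (Y - 3)*(P - 5*Y) = (-3 + Y)*(P - 5*Y))
O(m, d) = -2*(d + m)² (O(m, d) = -2*(m + d)² = -2*(d + m)²)
y(c, h) = -8 (y(c, h) = -8*h/h = -8*1 = -8)
(y(44, 219) - 48280)*(O(22, f(1, 15)) - 23698) = (-8 - 48280)*(-2*((-5*1² - 3*15 + 15*1 + 15*1) + 22)² - 23698) = -48288*(-2*((-5*1 - 45 + 15 + 15) + 22)² - 23698) = -48288*(-2*((-5 - 45 + 15 + 15) + 22)² - 23698) = -48288*(-2*(-20 + 22)² - 23698) = -48288*(-2*2² - 23698) = -48288*(-2*4 - 23698) = -48288*(-8 - 23698) = -48288*(-23706) = 1144715328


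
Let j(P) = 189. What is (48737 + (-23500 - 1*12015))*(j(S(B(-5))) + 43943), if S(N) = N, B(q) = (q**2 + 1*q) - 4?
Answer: 583513304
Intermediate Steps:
B(q) = -4 + q + q**2 (B(q) = (q**2 + q) - 4 = (q + q**2) - 4 = -4 + q + q**2)
(48737 + (-23500 - 1*12015))*(j(S(B(-5))) + 43943) = (48737 + (-23500 - 1*12015))*(189 + 43943) = (48737 + (-23500 - 12015))*44132 = (48737 - 35515)*44132 = 13222*44132 = 583513304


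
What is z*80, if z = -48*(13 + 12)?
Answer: -96000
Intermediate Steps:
z = -1200 (z = -48*25 = -1200)
z*80 = -1200*80 = -96000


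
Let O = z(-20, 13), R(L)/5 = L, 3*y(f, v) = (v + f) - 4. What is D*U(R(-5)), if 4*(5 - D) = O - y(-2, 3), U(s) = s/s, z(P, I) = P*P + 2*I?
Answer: -407/4 ≈ -101.75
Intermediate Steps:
y(f, v) = -4/3 + f/3 + v/3 (y(f, v) = ((v + f) - 4)/3 = ((f + v) - 4)/3 = (-4 + f + v)/3 = -4/3 + f/3 + v/3)
z(P, I) = P² + 2*I
R(L) = 5*L
O = 426 (O = (-20)² + 2*13 = 400 + 26 = 426)
U(s) = 1
D = -407/4 (D = 5 - (426 - (-4/3 + (⅓)*(-2) + (⅓)*3))/4 = 5 - (426 - (-4/3 - ⅔ + 1))/4 = 5 - (426 - 1*(-1))/4 = 5 - (426 + 1)/4 = 5 - ¼*427 = 5 - 427/4 = -407/4 ≈ -101.75)
D*U(R(-5)) = -407/4*1 = -407/4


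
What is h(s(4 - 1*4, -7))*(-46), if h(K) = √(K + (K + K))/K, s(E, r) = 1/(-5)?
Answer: 46*I*√15 ≈ 178.16*I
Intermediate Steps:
s(E, r) = -⅕
h(K) = √3/√K (h(K) = √(K + 2*K)/K = √(3*K)/K = (√3*√K)/K = √3/√K)
h(s(4 - 1*4, -7))*(-46) = (√3/√(-⅕))*(-46) = (√3*(-I*√5))*(-46) = -I*√15*(-46) = 46*I*√15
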